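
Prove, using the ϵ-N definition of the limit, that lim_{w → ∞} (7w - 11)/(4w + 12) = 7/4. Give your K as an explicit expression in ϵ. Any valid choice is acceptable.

Let ϵ > 0 be given. We seek K > 0 such that w > K implies |(7w - 11)/(4w + 12) − (7/4)| < ϵ.
(7w - 11)/(4w + 12) − (7/4) = (4(7w - 11) − 7(4w + 12)) / (4(4w + 12)) = -128/(4(4w + 12)).
For w > 0 we have 4w + 12 > 4w, so |(7w - 11)/(4w + 12) − (7/4)| = 128/(4(4w + 12)) < 128/(4·4w) = 8/w.
Thus |(7w - 11)/(4w + 12) − (7/4)| < ϵ whenever w > 8/ϵ.
Take K = 8/ϵ. If w > K then |(7w - 11)/(4w + 12) − (7/4)| < 8/w < ϵ.

K = 8/ϵ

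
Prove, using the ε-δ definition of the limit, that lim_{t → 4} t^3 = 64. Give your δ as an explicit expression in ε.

δ = min(1, ε/61)

Let ε > 0. We seek δ > 0 with 0 < |t − 4| < δ ⇒ |t^3 − 64| < ε.
Factor: t^3 − 64 = (t − 4)(t^2 + 4t + 16), so |t^3 − 64| = |t − 4|·|t^2 + 4t + 16|.
Impose δ ≤ 1 so that |t| < 5; then |t^2 + 4t + 16| ≤ 61.
Hence |t^3 − 64| ≤ 61|t − 4|, which is < ε once |t − 4| < ε/61.
Take δ = min(1, ε/61). If 0 < |t − 4| < δ then both bounds hold and |t^3 − 64| ≤ 61|t − 4| < 61·(ε/61) = ε.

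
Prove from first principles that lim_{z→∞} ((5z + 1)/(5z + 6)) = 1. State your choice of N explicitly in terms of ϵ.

Let ϵ > 0 be given. We seek N > 0 such that z > N implies |(5z + 1)/(5z + 6) − 1| < ϵ.
(5z + 1)/(5z + 6) − 1 = (5(5z + 1) − 5(5z + 6)) / (5(5z + 6)) = -25/(5(5z + 6)).
For z > 0 we have 5z + 6 > 5z, so |(5z + 1)/(5z + 6) − 1| = 25/(5(5z + 6)) < 25/(5·5z) = 1/z.
Thus |(5z + 1)/(5z + 6) − 1| < ϵ whenever z > 1/ϵ.
Take N = 1/ϵ. If z > N then |(5z + 1)/(5z + 6) − 1| < 1/z < ϵ.

N = 1/ϵ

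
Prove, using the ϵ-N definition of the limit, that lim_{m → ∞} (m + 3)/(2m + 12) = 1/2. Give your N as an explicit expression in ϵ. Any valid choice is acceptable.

N = (3/2)/ϵ

Suppose ϵ > 0. For m ≥ 1, |(m + 3)/(2m + 12) − (1/2)| = |-6|/(2(2m + 12)) = 6/(2(2m + 12)).
Since 2m + 12 ≥ 2m for m ≥ 1, this is ≤ 6/(2·2m) = (3/2)/m.
So |(m + 3)/(2m + 12) − (1/2)| < ϵ whenever m > (3/2)/ϵ.
Take N = (3/2)/ϵ. If m > N then |(m + 3)/(2m + 12) − (1/2)| ≤ (3/2)/m < ϵ.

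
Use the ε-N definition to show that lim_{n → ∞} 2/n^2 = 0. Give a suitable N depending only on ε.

Let ε > 0 be given. For n ≥ 1, |2/n^2 − 0| = 2/n^2.
2/n^2 < ε ⇔ n^2 > 2/ε ⇔ n > (2/ε)^{1/2}.
Take N = (2/ε)^{1/2}. Then n > N implies 2/n^2 < ε.

N = (2/ε)^{1/2}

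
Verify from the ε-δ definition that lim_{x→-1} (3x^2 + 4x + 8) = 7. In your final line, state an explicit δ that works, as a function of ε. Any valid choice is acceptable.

Suppose ε > 0. We want δ > 0 such that 0 < |x + 1| < δ implies |(3x^2 + 4x + 8) − 7| < ε.
(3x^2 + 4x + 8) − 7 = 3x^2 + 4x + 1 = (x + 1)(3x + 1).
So |(3x^2 + 4x + 8) − 7| = |x + 1|·|3x + 1|.
Require δ ≤ 1. Then |x + 1| < 1 gives |x| < 2, and by the triangle inequality |3x + 1| ≤ 3·2 + 1 = 7.
Hence |(3x^2 + 4x + 8) − 7| ≤ 7|x + 1| < ε provided |x + 1| < ε/7.
Take δ = min(1, ε/7). Then 0 < |x + 1| < δ gives both |x + 1| < 1 and |x + 1| < ε/7, so |(3x^2 + 4x + 8) − 7| < ε.

δ = min(1, ε/7)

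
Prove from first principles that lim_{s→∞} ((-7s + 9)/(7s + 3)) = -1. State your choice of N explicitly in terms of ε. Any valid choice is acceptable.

N = (12/7)/ε

Fix ε > 0. We seek N > 0 such that s > N implies |(-7s + 9)/(7s + 3) + 1| < ε.
(-7s + 9)/(7s + 3) + 1 = (7(-7s + 9) − (-7)(7s + 3)) / (7(7s + 3)) = 84/(7(7s + 3)).
For s > 0 we have 7s + 3 > 7s, so |(-7s + 9)/(7s + 3) + 1| = 84/(7(7s + 3)) < 84/(7·7s) = (12/7)/s.
Thus |(-7s + 9)/(7s + 3) + 1| < ε whenever s > (12/7)/ε.
Take N = (12/7)/ε. If s > N then |(-7s + 9)/(7s + 3) + 1| < (12/7)/s < ε.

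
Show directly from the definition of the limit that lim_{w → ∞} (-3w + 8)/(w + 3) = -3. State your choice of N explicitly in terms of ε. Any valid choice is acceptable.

N = 17/ε

Suppose ε > 0. We seek N > 0 such that w > N implies |(-3w + 8)/(w + 3) + 3| < ε.
(-3w + 8)/(w + 3) + 3 = ((-3w + 8) − (-3)(w + 3)) / ((w + 3)) = 17/((w + 3)).
For w > 0 we have w + 3 > w, so |(-3w + 8)/(w + 3) + 3| = 17/((w + 3)) < 17/(w) = 17/w.
Thus |(-3w + 8)/(w + 3) + 3| < ε whenever w > 17/ε.
Take N = 17/ε. If w > N then |(-3w + 8)/(w + 3) + 3| < 17/w < ε.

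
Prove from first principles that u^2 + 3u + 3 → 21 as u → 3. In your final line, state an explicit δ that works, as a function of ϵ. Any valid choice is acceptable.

Let ϵ > 0. We want δ > 0 such that 0 < |u − 3| < δ implies |(u^2 + 3u + 3) − 21| < ϵ.
(u^2 + 3u + 3) − 21 = u^2 + 3u - 18 = (u − 3)(u + 6).
So |(u^2 + 3u + 3) − 21| = |u − 3|·|u + 6|.
Assume first that |u − 3| < 1, so |u| < 4. Then |u + 6| ≤ 4 + 6 = 10.
Hence |(u^2 + 3u + 3) − 21| ≤ 10|u − 3| < ϵ provided |u − 3| < ϵ/10.
Choosing δ = min(1, ϵ/10) ensures both conditions, hence |(u^2 + 3u + 3) − 21| < ϵ.

δ = min(1, ϵ/10)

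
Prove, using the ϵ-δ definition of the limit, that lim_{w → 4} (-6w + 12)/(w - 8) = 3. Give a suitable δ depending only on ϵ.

Let ϵ > 0 be given. We want δ > 0 with 0 < |w − 4| < δ ⇒ |(-6w + 12)/(w - 8) − 3| < ϵ.
Combining over a common denominator, (-6w + 12)/(w - 8) − 3 = [(-6w + 12)·(-4) − (-12)·(w - 8)] / [(-4)·(w - 8)] = 36(w − 4) / ((-4)(w - 8)).
So |(-6w + 12)/(w - 8) − 3| = 36|w − 4| / (4·|w − 8|).
Require δ ≤ 2, so |w − 8| ≥ |-4| − |w − 4| > 4 − 2 = 2.
Hence |(-6w + 12)/(w - 8) − 3| < 36|w − 4|/(4·2) = (9/2)|w − 4|, which is < ϵ once |w − 4| < (2/9)ϵ.
Take δ = min(2, (2/9)ϵ). Then 0 < |w − 4| < δ forces both bounds, so |(-6w + 12)/(w - 8) − 3| < ϵ.

δ = min(2, (2/9)ϵ)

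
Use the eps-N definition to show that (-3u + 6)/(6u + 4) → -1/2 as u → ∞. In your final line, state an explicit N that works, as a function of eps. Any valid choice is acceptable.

N = (4/3)/eps

Let eps > 0. We seek N > 0 such that u > N implies |(-3u + 6)/(6u + 4) + 1/2| < eps.
(-3u + 6)/(6u + 4) + 1/2 = (6(-3u + 6) − (-3)(6u + 4)) / (6(6u + 4)) = 48/(6(6u + 4)).
For u > 0 we have 6u + 4 > 6u, so |(-3u + 6)/(6u + 4) + 1/2| = 48/(6(6u + 4)) < 48/(6·6u) = (4/3)/u.
Thus |(-3u + 6)/(6u + 4) + 1/2| < eps whenever u > (4/3)/eps.
Take N = (4/3)/eps. If u > N then |(-3u + 6)/(6u + 4) + 1/2| < (4/3)/u < eps.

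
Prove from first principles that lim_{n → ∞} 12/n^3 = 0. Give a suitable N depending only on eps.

N = (12/eps)^{1/3}

Suppose eps > 0. For n ≥ 1, |12/n^3 − 0| = 12/n^3.
12/n^3 < eps ⇔ n^3 > 12/eps ⇔ n > (12/eps)^{1/3}.
Take N = (12/eps)^{1/3}. Then n > N implies 12/n^3 < eps.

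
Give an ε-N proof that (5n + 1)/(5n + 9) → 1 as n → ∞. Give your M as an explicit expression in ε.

M = (8/5)/ε

Fix ε > 0. For n ≥ 1, |(5n + 1)/(5n + 9) − 1| = |-40|/(5(5n + 9)) = 40/(5(5n + 9)).
Since 5n + 9 ≥ 5n for n ≥ 1, this is ≤ 40/(5·5n) = (8/5)/n.
So |(5n + 1)/(5n + 9) − 1| < ε whenever n > (8/5)/ε.
Take M = (8/5)/ε. If n > M then |(5n + 1)/(5n + 9) − 1| ≤ (8/5)/n < ε.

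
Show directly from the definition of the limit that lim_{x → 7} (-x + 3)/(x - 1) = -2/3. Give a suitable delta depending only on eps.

Suppose eps > 0. We want delta > 0 with 0 < |x − 7| < delta ⇒ |(-x + 3)/(x - 1) + 2/3| < eps.
Combining over a common denominator, (-x + 3)/(x - 1) + 2/3 = [(-x + 3)·6 − (-4)·(x - 1)] / [6·(x - 1)] = -2(x − 7) / (6(x - 1)).
So |(-x + 3)/(x - 1) + 2/3| = 2|x − 7| / (6·|x − 1|).
Require delta ≤ 3, so |x − 1| ≥ |6| − |x − 7| > 6 − 3 = 3.
Hence |(-x + 3)/(x - 1) + 2/3| < 2|x − 7|/(6·3) = (1/9)|x − 7|, which is < eps once |x − 7| < 9eps.
Take delta = min(3, 9eps). Then 0 < |x − 7| < delta forces both bounds, so |(-x + 3)/(x - 1) + 2/3| < eps.

delta = min(3, 9eps)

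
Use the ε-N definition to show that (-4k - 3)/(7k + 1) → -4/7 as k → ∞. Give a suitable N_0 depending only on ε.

N_0 = (17/49)/ε

Fix ε > 0. For k ≥ 1, |(-4k - 3)/(7k + 1) + 4/7| = |-17|/(7(7k + 1)) = 17/(7(7k + 1)).
Since 7k + 1 ≥ 7k for k ≥ 1, this is ≤ 17/(7·7k) = (17/49)/k.
So |(-4k - 3)/(7k + 1) + 4/7| < ε whenever k > (17/49)/ε.
Take N_0 = (17/49)/ε. If k > N_0 then |(-4k - 3)/(7k + 1) + 4/7| ≤ (17/49)/k < ε.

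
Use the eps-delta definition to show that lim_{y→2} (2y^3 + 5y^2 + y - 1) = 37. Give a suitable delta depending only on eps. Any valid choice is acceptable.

delta = min(1, eps/64)

Suppose eps > 0. We want delta > 0 such that 0 < |y − 2| < delta implies |(2y^3 + 5y^2 + y - 1) − 37| < eps.
(2y^3 + 5y^2 + y - 1) − 37 = 2y^3 + 5y^2 + y - 38 = (y − 2)(2y^2 + 9y + 19).
So |(2y^3 + 5y^2 + y - 1) − 37| = |y − 2|·|2y^2 + 9y + 19|.
Require delta ≤ 1. Then |y − 2| < 1 gives |y| < 3, and by the triangle inequality |2y^2 + 9y + 19| ≤ 2·3^2 + 9·3 + 19 = 64.
Hence |(2y^3 + 5y^2 + y - 1) − 37| ≤ 64|y − 2| < eps provided |y − 2| < eps/64.
Choosing delta = min(1, eps/64) ensures both conditions, hence |(2y^3 + 5y^2 + y - 1) − 37| < eps.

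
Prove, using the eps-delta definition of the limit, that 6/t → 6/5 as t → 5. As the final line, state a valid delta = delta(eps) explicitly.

Let eps > 0. We seek delta > 0 such that 0 < |t − 5| < delta implies |6/t − (6/5)| < eps.
|6/t − (6/5)| = 6·|5 − t|/(5·|t|) = 6|t − 5|/(5|t|).
Require delta ≤ 5/2 so that |t| > 5 − 5/2 = 5/2, hence 5|t| > 25/2.
Then |6/t − (6/5)| < 6|t − 5|/(25/2), which is < eps when |t − 5| < (25/12)eps.
Take delta = min(5/2, (25/12)eps). Then 0 < |t − 5| < delta gives both |t − 5| < 5/2 and |t − 5| < (25/12)eps, so |6/t − (6/5)| < eps.

delta = min(5/2, (25/12)eps)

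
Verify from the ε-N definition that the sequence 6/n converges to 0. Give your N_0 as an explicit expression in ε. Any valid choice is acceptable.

Let ε > 0. For n ≥ 1, |6/n − 0| = 6/(n) ≤ 6/n.
We need 6/n < ε, i.e. n > 6/ε.
Take N_0 = 6/ε. If n > N_0 then |6/n| ≤ 6/n < ε.

N_0 = 6/ε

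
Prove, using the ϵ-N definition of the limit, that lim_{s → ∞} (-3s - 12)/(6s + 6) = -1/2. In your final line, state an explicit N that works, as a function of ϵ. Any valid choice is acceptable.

Let ϵ > 0 be given. We seek N > 0 such that s > N implies |(-3s - 12)/(6s + 6) + 1/2| < ϵ.
(-3s - 12)/(6s + 6) + 1/2 = (6(-3s - 12) − (-3)(6s + 6)) / (6(6s + 6)) = -54/(6(6s + 6)).
For s > 0 we have 6s + 6 > 6s, so |(-3s - 12)/(6s + 6) + 1/2| = 54/(6(6s + 6)) < 54/(6·6s) = (3/2)/s.
Thus |(-3s - 12)/(6s + 6) + 1/2| < ϵ whenever s > (3/2)/ϵ.
Take N = (3/2)/ϵ. If s > N then |(-3s - 12)/(6s + 6) + 1/2| < (3/2)/s < ϵ.

N = (3/2)/ϵ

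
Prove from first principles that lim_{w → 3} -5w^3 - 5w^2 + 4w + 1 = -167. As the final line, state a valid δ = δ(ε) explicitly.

δ = min(1, ε/216)

Fix ε > 0. We want δ > 0 such that 0 < |w − 3| < δ implies |(-5w^3 - 5w^2 + 4w + 1) + 167| < ε.
(-5w^3 - 5w^2 + 4w + 1) + 167 = -5w^3 - 5w^2 + 4w + 168 = (w − 3)(-5w^2 - 20w - 56).
So |(-5w^3 - 5w^2 + 4w + 1) + 167| = |w − 3|·|-5w^2 - 20w - 56|.
Assume first that |w − 3| < 1, so |w| < 4. Then |-5w^2 - 20w - 56| ≤ 5·4^2 + 20·4 + 56 = 216.
Hence |(-5w^3 - 5w^2 + 4w + 1) + 167| ≤ 216|w − 3| < ε provided |w − 3| < ε/216.
Choosing δ = min(1, ε/216) ensures both conditions, hence |(-5w^3 - 5w^2 + 4w + 1) + 167| < ε.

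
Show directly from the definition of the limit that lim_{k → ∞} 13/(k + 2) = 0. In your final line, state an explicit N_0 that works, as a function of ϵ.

N_0 = 13/ϵ

Suppose ϵ > 0. For k ≥ 1, |13/(k + 2) − 0| = 13/(k + 2) ≤ 13/k.
We need 13/k < ϵ, i.e. k > 13/ϵ.
Take N_0 = 13/ϵ. If k > N_0 then |13/(k + 2)| ≤ 13/k < ϵ.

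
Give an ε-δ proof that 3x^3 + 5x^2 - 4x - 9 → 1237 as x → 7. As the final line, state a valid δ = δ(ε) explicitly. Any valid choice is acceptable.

δ = min(1, ε/578)

Fix ε > 0. We want δ > 0 such that 0 < |x − 7| < δ implies |(3x^3 + 5x^2 - 4x - 9) − 1237| < ε.
(3x^3 + 5x^2 - 4x - 9) − 1237 = 3x^3 + 5x^2 - 4x - 1246 = (x − 7)(3x^2 + 26x + 178).
So |(3x^3 + 5x^2 - 4x - 9) − 1237| = |x − 7|·|3x^2 + 26x + 178|.
Assume first that |x − 7| < 1, so |x| < 8. Then |3x^2 + 26x + 178| ≤ 3·8^2 + 26·8 + 178 = 578.
Hence |(3x^3 + 5x^2 - 4x - 9) − 1237| ≤ 578|x − 7| < ε provided |x − 7| < ε/578.
Choosing δ = min(1, ε/578) ensures both conditions, hence |(3x^3 + 5x^2 - 4x - 9) − 1237| < ε.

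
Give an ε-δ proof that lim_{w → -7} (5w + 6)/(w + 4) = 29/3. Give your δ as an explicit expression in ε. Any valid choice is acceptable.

δ = min(3/2, (9/28)ε)

Suppose ε > 0. We want δ > 0 with 0 < |w + 7| < δ ⇒ |(5w + 6)/(w + 4) − (29/3)| < ε.
Combining over a common denominator, (5w + 6)/(w + 4) − (29/3) = [(5w + 6)·(-3) − (-29)·(w + 4)] / [(-3)·(w + 4)] = 14(w + 7) / ((-3)(w + 4)).
So |(5w + 6)/(w + 4) − (29/3)| = 14|w + 7| / (3·|w + 4|).
Restrict δ ≤ 3/2. Then |w + 7| < 3/2 gives |w + 4| = |(w + 7) + (-3)| ≥ 3 − 3/2 = 3/2.
Hence |(5w + 6)/(w + 4) − (29/3)| < 14|w + 7|/(3·(3/2)) = (28/9)|w + 7|, which is < ε once |w + 7| < (9/28)ε.
Take δ = min(3/2, (9/28)ε). Then 0 < |w + 7| < δ forces both bounds, so |(5w + 6)/(w + 4) − (29/3)| < ε.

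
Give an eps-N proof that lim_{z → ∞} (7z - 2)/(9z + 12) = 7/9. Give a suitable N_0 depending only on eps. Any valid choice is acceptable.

Let eps > 0 be given. We seek N_0 > 0 such that z > N_0 implies |(7z - 2)/(9z + 12) − (7/9)| < eps.
(7z - 2)/(9z + 12) − (7/9) = (9(7z - 2) − 7(9z + 12)) / (9(9z + 12)) = -102/(9(9z + 12)).
For z > 0 we have 9z + 12 > 9z, so |(7z - 2)/(9z + 12) − (7/9)| = 102/(9(9z + 12)) < 102/(9·9z) = (34/27)/z.
Thus |(7z - 2)/(9z + 12) − (7/9)| < eps whenever z > (34/27)/eps.
Take N_0 = (34/27)/eps. If z > N_0 then |(7z - 2)/(9z + 12) − (7/9)| < (34/27)/z < eps.

N_0 = (34/27)/eps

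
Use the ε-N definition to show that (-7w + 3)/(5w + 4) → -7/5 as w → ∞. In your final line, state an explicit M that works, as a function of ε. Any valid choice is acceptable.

M = (43/25)/ε

Suppose ε > 0. We seek M > 0 such that w > M implies |(-7w + 3)/(5w + 4) + 7/5| < ε.
(-7w + 3)/(5w + 4) + 7/5 = (5(-7w + 3) − (-7)(5w + 4)) / (5(5w + 4)) = 43/(5(5w + 4)).
For w > 0 we have 5w + 4 > 5w, so |(-7w + 3)/(5w + 4) + 7/5| = 43/(5(5w + 4)) < 43/(5·5w) = (43/25)/w.
Thus |(-7w + 3)/(5w + 4) + 7/5| < ε whenever w > (43/25)/ε.
Take M = (43/25)/ε. If w > M then |(-7w + 3)/(5w + 4) + 7/5| < (43/25)/w < ε.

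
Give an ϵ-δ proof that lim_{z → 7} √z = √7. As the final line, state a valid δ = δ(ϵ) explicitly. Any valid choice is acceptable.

Let ϵ > 0. We want δ > 0 such that 0 < |z − 7| < δ implies |√z − √7| < ϵ.
Rationalise: √z − √7 = (z − 7)/(√z + √7), so |√z − √7| = |z − 7|/(√z + √7).
Restrict δ ≤ 7 so that |z − 7| < 7 forces z > 0, and then √z + √7 > √7.
Hence |√z − √7| < |z − 7|/√7, which is < ϵ once |z − 7| < √7·ϵ.
Take δ = min(7, √7·ϵ). If 0 < |z − 7| < δ then z > 0 and |√z − √7| < |z − 7|/√7 < ϵ.

δ = min(7, √7·ϵ)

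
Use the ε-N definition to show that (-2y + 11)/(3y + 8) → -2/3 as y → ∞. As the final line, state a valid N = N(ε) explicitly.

Suppose ε > 0. We seek N > 0 such that y > N implies |(-2y + 11)/(3y + 8) + 2/3| < ε.
(-2y + 11)/(3y + 8) + 2/3 = (3(-2y + 11) − (-2)(3y + 8)) / (3(3y + 8)) = 49/(3(3y + 8)).
For y > 0 we have 3y + 8 > 3y, so |(-2y + 11)/(3y + 8) + 2/3| = 49/(3(3y + 8)) < 49/(3·3y) = (49/9)/y.
Thus |(-2y + 11)/(3y + 8) + 2/3| < ε whenever y > (49/9)/ε.
Take N = (49/9)/ε. If y > N then |(-2y + 11)/(3y + 8) + 2/3| < (49/9)/y < ε.

N = (49/9)/ε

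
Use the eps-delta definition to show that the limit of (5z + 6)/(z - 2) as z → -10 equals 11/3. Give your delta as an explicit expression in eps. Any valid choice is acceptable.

Let eps > 0. We want delta > 0 with 0 < |z + 10| < delta ⇒ |(5z + 6)/(z - 2) − (11/3)| < eps.
Combining over a common denominator, (5z + 6)/(z - 2) − (11/3) = [(5z + 6)·(-12) − (-44)·(z - 2)] / [(-12)·(z - 2)] = -16(z + 10) / ((-12)(z - 2)).
So |(5z + 6)/(z - 2) − (11/3)| = 16|z + 10| / (12·|z − 2|).
Require delta ≤ 6, so |z − 2| ≥ |-12| − |z + 10| > 12 − 6 = 6.
Hence |(5z + 6)/(z - 2) − (11/3)| < 16|z + 10|/(12·6) = (2/9)|z + 10|, which is < eps once |z + 10| < (9/2)eps.
Take delta = min(6, (9/2)eps). Then 0 < |z + 10| < delta forces both bounds, so |(5z + 6)/(z - 2) − (11/3)| < eps.

delta = min(6, (9/2)eps)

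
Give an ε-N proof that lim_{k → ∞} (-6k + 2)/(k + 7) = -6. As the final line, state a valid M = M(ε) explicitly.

M = 44/ε

Suppose ε > 0. For k ≥ 1, |(-6k + 2)/(k + 7) + 6| = |44|/((k + 7)) = 44/((k + 7)).
Since k + 7 ≥ k for k ≥ 1, this is ≤ 44/(k) = 44/k.
So |(-6k + 2)/(k + 7) + 6| < ε whenever k > 44/ε.
Take M = 44/ε. If k > M then |(-6k + 2)/(k + 7) + 6| ≤ 44/k < ε.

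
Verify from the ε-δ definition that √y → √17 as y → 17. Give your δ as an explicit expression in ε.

Let ε > 0 be given. We want δ > 0 such that 0 < |y − 17| < δ implies |√y − √17| < ε.
Multiplying by the conjugate, |√y − √17| = |y − 17|/(√y + √17).
Restrict δ ≤ 17 so that |y − 17| < 17 forces y > 0, and then √y + √17 > √17.
Hence |√y − √17| < |y − 17|/√17, which is < ε once |y − 17| < √17·ε.
Take δ = min(17, √17·ε). If 0 < |y − 17| < δ then y > 0 and |√y − √17| < |y − 17|/√17 < ε.

δ = min(17, √17·ε)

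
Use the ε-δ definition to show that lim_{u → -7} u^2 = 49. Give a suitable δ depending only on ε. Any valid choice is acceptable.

Fix ε > 0. We seek δ > 0 with 0 < |u + 7| < δ ⇒ |u^2 − 49| < ε.
Factor: u^2 − 49 = (u + 7)(u - 7), so |u^2 − 49| = |u + 7|·|u - 7|.
Impose δ ≤ 2 so that |u| < 9; then |u - 7| ≤ 16.
Hence |u^2 − 49| ≤ 16|u + 7|, which is < ε once |u + 7| < ε/16.
Take δ = min(2, ε/16). If 0 < |u + 7| < δ then both bounds hold and |u^2 − 49| ≤ 16|u + 7| < 16·(ε/16) = ε.

δ = min(2, ε/16)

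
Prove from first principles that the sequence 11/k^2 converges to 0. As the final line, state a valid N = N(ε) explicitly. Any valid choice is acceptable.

N = (11/ε)^{1/2}

Suppose ε > 0. For k ≥ 1, |11/k^2 − 0| = 11/k^2.
11/k^2 < ε ⇔ k^2 > 11/ε ⇔ k > (11/ε)^{1/2}.
Take N = (11/ε)^{1/2}. Then k > N implies 11/k^2 < ε.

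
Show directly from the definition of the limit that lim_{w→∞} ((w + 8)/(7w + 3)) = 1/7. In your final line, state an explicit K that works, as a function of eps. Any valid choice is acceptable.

Let eps > 0. We seek K > 0 such that w > K implies |(w + 8)/(7w + 3) − (1/7)| < eps.
(w + 8)/(7w + 3) − (1/7) = (7(w + 8) − (7w + 3)) / (7(7w + 3)) = 53/(7(7w + 3)).
For w > 0 we have 7w + 3 > 7w, so |(w + 8)/(7w + 3) − (1/7)| = 53/(7(7w + 3)) < 53/(7·7w) = (53/49)/w.
Thus |(w + 8)/(7w + 3) − (1/7)| < eps whenever w > (53/49)/eps.
Take K = (53/49)/eps. If w > K then |(w + 8)/(7w + 3) − (1/7)| < (53/49)/w < eps.

K = (53/49)/eps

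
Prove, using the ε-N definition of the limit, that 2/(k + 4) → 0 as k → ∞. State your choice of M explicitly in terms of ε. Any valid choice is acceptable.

M = 2/ε

Let ε > 0 be given. For k ≥ 1, |2/(k + 4) − 0| = 2/(k + 4) ≤ 2/k.
We need 2/k < ε, i.e. k > 2/ε.
Take M = 2/ε. If k > M then |2/(k + 4)| ≤ 2/k < ε.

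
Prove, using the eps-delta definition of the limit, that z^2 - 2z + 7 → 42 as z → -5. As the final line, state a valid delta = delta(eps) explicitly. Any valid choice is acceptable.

Suppose eps > 0. We want delta > 0 such that 0 < |z + 5| < delta implies |(z^2 - 2z + 7) − 42| < eps.
(z^2 - 2z + 7) − 42 = z^2 - 2z - 35 = (z + 5)(z - 7).
So |(z^2 - 2z + 7) − 42| = |z + 5|·|z - 7|.
Require delta ≤ 1. Then |z + 5| < 1 gives |z| < 6, and by the triangle inequality |z - 7| ≤ 6 + 7 = 13.
Hence |(z^2 - 2z + 7) − 42| ≤ 13|z + 5| < eps provided |z + 5| < eps/13.
Choosing delta = min(1, eps/13) ensures both conditions, hence |(z^2 - 2z + 7) − 42| < eps.

delta = min(1, eps/13)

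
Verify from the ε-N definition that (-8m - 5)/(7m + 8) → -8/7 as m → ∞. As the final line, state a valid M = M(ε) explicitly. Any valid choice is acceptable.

M = (29/49)/ε

Fix ε > 0. For m ≥ 1, |(-8m - 5)/(7m + 8) + 8/7| = |29|/(7(7m + 8)) = 29/(7(7m + 8)).
Since 7m + 8 ≥ 7m for m ≥ 1, this is ≤ 29/(7·7m) = (29/49)/m.
So |(-8m - 5)/(7m + 8) + 8/7| < ε whenever m > (29/49)/ε.
Take M = (29/49)/ε. If m > M then |(-8m - 5)/(7m + 8) + 8/7| ≤ (29/49)/m < ε.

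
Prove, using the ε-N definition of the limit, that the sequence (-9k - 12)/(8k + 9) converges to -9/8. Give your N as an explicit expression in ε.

Let ε > 0. For k ≥ 1, |(-9k - 12)/(8k + 9) + 9/8| = |-15|/(8(8k + 9)) = 15/(8(8k + 9)).
Since 8k + 9 ≥ 8k for k ≥ 1, this is ≤ 15/(8·8k) = (15/64)/k.
So |(-9k - 12)/(8k + 9) + 9/8| < ε whenever k > (15/64)/ε.
Take N = (15/64)/ε. If k > N then |(-9k - 12)/(8k + 9) + 9/8| ≤ (15/64)/k < ε.

N = (15/64)/ε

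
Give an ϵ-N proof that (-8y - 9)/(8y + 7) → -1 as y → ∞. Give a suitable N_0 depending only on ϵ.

N_0 = (1/4)/ϵ

Suppose ϵ > 0. We seek N_0 > 0 such that y > N_0 implies |(-8y - 9)/(8y + 7) + 1| < ϵ.
(-8y - 9)/(8y + 7) + 1 = (8(-8y - 9) − (-8)(8y + 7)) / (8(8y + 7)) = -16/(8(8y + 7)).
For y > 0 we have 8y + 7 > 8y, so |(-8y - 9)/(8y + 7) + 1| = 16/(8(8y + 7)) < 16/(8·8y) = (1/4)/y.
Thus |(-8y - 9)/(8y + 7) + 1| < ϵ whenever y > (1/4)/ϵ.
Take N_0 = (1/4)/ϵ. If y > N_0 then |(-8y - 9)/(8y + 7) + 1| < (1/4)/y < ϵ.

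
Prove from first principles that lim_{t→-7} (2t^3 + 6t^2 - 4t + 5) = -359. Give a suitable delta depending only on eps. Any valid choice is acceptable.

delta = min(2, eps/286)

Suppose eps > 0. We want delta > 0 such that 0 < |t + 7| < delta implies |(2t^3 + 6t^2 - 4t + 5) + 359| < eps.
(2t^3 + 6t^2 - 4t + 5) + 359 = 2t^3 + 6t^2 - 4t + 364 = (t + 7)(2t^2 - 8t + 52).
So |(2t^3 + 6t^2 - 4t + 5) + 359| = |t + 7|·|2t^2 - 8t + 52|.
Assume first that |t + 7| < 2, so |t| < 9. Then |2t^2 - 8t + 52| ≤ 2·9^2 + 8·9 + 52 = 286.
Hence |(2t^3 + 6t^2 - 4t + 5) + 359| ≤ 286|t + 7| < eps provided |t + 7| < eps/286.
Choosing delta = min(2, eps/286) ensures both conditions, hence |(2t^3 + 6t^2 - 4t + 5) + 359| < eps.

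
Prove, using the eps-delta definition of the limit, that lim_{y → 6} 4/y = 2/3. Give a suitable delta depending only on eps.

delta = min(3, (9/2)eps)

Fix eps > 0. We seek delta > 0 such that 0 < |y − 6| < delta implies |4/y − (2/3)| < eps.
|4/y − (2/3)| = 4·|6 − y|/(6·|y|) = 4|y − 6|/(6|y|).
Require delta ≤ 3 so that |y| > 6 − 3 = 3, hence 6|y| > 18.
Then |4/y − (2/3)| < 4|y − 6|/18, which is < eps when |y − 6| < (9/2)eps.
Take delta = min(3, (9/2)eps). Then 0 < |y − 6| < delta gives both |y − 6| < 3 and |y − 6| < (9/2)eps, so |4/y − (2/3)| < eps.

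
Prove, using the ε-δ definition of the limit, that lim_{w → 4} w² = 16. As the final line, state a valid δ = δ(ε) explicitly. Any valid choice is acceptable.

Let ε > 0. We seek δ > 0 with 0 < |w − 4| < δ ⇒ |w² − 16| < ε.
Factor: w² − 16 = (w − 4)(w + 4), so |w² − 16| = |w − 4|·|w + 4|.
Restrict δ ≤ 1. Then |w − 4| < 1 gives |w| < 5, so by the triangle inequality |w + 4| ≤ 5 + 4 = 9.
Hence |w² − 16| ≤ 9|w − 4|, which is < ε once |w − 4| < ε/9.
Take δ = min(1, ε/9). If 0 < |w − 4| < δ then both bounds hold and |w² − 16| ≤ 9|w − 4| < 9·(ε/9) = ε.

δ = min(1, ε/9)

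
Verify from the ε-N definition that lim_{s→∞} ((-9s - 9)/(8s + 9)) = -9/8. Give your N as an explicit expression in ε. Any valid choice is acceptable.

Suppose ε > 0. We seek N > 0 such that s > N implies |(-9s - 9)/(8s + 9) + 9/8| < ε.
(-9s - 9)/(8s + 9) + 9/8 = (8(-9s - 9) − (-9)(8s + 9)) / (8(8s + 9)) = 9/(8(8s + 9)).
For s > 0 we have 8s + 9 > 8s, so |(-9s - 9)/(8s + 9) + 9/8| = 9/(8(8s + 9)) < 9/(8·8s) = (9/64)/s.
Thus |(-9s - 9)/(8s + 9) + 9/8| < ε whenever s > (9/64)/ε.
Take N = (9/64)/ε. If s > N then |(-9s - 9)/(8s + 9) + 9/8| < (9/64)/s < ε.

N = (9/64)/ε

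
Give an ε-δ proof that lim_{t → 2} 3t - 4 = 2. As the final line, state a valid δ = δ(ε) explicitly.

δ = ε/3

Suppose ε > 0. We need δ > 0 so that 0 < |t − 2| < δ implies |(3t - 4) − 2| < ε.
Since (3t - 4) − 2 = 3(t − 2), we have |(3t - 4) − 2| = 3|t − 2|.
So 3|t − 2| < ε exactly when |t − 2| < ε/3.
Take δ = ε/3. If 0 < |t − 2| < δ then |(3t - 4) − 2| = 3|t − 2| < 3·(ε/3) = ε.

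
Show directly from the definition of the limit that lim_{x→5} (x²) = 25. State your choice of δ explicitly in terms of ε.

δ = min(2, ε/12)

Let ε > 0. We seek δ > 0 with 0 < |x − 5| < δ ⇒ |x² − 25| < ε.
Factor: x² − 25 = (x − 5)(x + 5), so |x² − 25| = |x − 5|·|x + 5|.
Restrict δ ≤ 2. Then |x − 5| < 2 gives |x| < 7, so by the triangle inequality |x + 5| ≤ 7 + 5 = 12.
Hence |x² − 25| ≤ 12|x − 5|, which is < ε once |x − 5| < ε/12.
Take δ = min(2, ε/12). If 0 < |x − 5| < δ then both bounds hold and |x² − 25| ≤ 12|x − 5| < 12·(ε/12) = ε.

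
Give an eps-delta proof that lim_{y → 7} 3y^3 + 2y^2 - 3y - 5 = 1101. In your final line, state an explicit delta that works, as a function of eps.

delta = min(2, eps/608)

Let eps > 0. We want delta > 0 such that 0 < |y − 7| < delta implies |(3y^3 + 2y^2 - 3y - 5) − 1101| < eps.
(3y^3 + 2y^2 - 3y - 5) − 1101 = 3y^3 + 2y^2 - 3y - 1106 = (y − 7)(3y^2 + 23y + 158).
So |(3y^3 + 2y^2 - 3y - 5) − 1101| = |y − 7|·|3y^2 + 23y + 158|.
Require delta ≤ 2. Then |y − 7| < 2 gives |y| < 9, and by the triangle inequality |3y^2 + 23y + 158| ≤ 3·9^2 + 23·9 + 158 = 608.
Hence |(3y^3 + 2y^2 - 3y - 5) − 1101| ≤ 608|y − 7| < eps provided |y − 7| < eps/608.
Choosing delta = min(2, eps/608) ensures both conditions, hence |(3y^3 + 2y^2 - 3y - 5) − 1101| < eps.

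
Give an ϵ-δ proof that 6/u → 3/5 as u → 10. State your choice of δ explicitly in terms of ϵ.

Let ϵ > 0 be given. We seek δ > 0 such that 0 < |u − 10| < δ implies |6/u − (3/5)| < ϵ.
|6/u − (3/5)| = 6·|10 − u|/(10·|u|) = 6|u − 10|/(10|u|).
Require δ ≤ 5 so that |u| > 10 − 5 = 5, hence 10|u| > 50.
Then |6/u − (3/5)| < 6|u − 10|/50, which is < ϵ when |u − 10| < (25/3)ϵ.
Take δ = min(5, (25/3)ϵ). Then 0 < |u − 10| < δ gives both |u − 10| < 5 and |u − 10| < (25/3)ϵ, so |6/u − (3/5)| < ϵ.

δ = min(5, (25/3)ϵ)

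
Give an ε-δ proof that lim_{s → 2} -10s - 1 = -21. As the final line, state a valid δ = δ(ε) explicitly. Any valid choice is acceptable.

δ = ε/10

Suppose ε > 0. We need δ > 0 so that 0 < |s − 2| < δ implies |(-10s - 1) + 21| < ε.
|(-10s - 1) + 21| = |-10s + 20| = 10|s − 2|.
Thus it suffices that |s − 2| < ε/10.
Take δ = ε/10. If 0 < |s − 2| < δ then |(-10s - 1) + 21| = 10|s − 2| < 10·(ε/10) = ε.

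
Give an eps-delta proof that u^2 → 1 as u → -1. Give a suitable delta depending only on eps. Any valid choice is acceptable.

delta = min(2, eps/4)

Let eps > 0 be given. We seek delta > 0 with 0 < |u + 1| < delta ⇒ |u^2 − 1| < eps.
Factor: u^2 − 1 = (u + 1)(u - 1), so |u^2 − 1| = |u + 1|·|u - 1|.
Impose delta ≤ 2 so that |u| < 3; then |u - 1| ≤ 4.
Hence |u^2 − 1| ≤ 4|u + 1|, which is < eps once |u + 1| < eps/4.
Take delta = min(2, eps/4). If 0 < |u + 1| < delta then both bounds hold and |u^2 − 1| ≤ 4|u + 1| < 4·(eps/4) = eps.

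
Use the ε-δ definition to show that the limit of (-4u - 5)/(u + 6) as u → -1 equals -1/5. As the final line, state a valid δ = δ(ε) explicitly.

Let ε > 0. We want δ > 0 with 0 < |u + 1| < δ ⇒ |(-4u - 5)/(u + 6) + 1/5| < ε.
Combining over a common denominator, (-4u - 5)/(u + 6) + 1/5 = [(-4u - 5)·5 − (-1)·(u + 6)] / [5·(u + 6)] = -19(u + 1) / (5(u + 6)).
So |(-4u - 5)/(u + 6) + 1/5| = 19|u + 1| / (5·|u + 6|).
Require δ ≤ 5/2, so |u + 6| ≥ |5| − |u + 1| > 5 − 5/2 = 5/2.
Hence |(-4u - 5)/(u + 6) + 1/5| < 19|u + 1|/(5·(5/2)) = (38/25)|u + 1|, which is < ε once |u + 1| < (25/38)ε.
Take δ = min(5/2, (25/38)ε). Then 0 < |u + 1| < δ forces both bounds, so |(-4u - 5)/(u + 6) + 1/5| < ε.

δ = min(5/2, (25/38)ε)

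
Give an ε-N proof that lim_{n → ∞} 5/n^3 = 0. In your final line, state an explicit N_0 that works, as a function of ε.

Let ε > 0. For n ≥ 1, |5/n^3 − 0| = 5/n^3.
5/n^3 < ε ⇔ n^3 > 5/ε ⇔ n > (5/ε)^{1/3}.
Take N_0 = (5/ε)^{1/3}. Then n > N_0 implies 5/n^3 < ε.

N_0 = (5/ε)^{1/3}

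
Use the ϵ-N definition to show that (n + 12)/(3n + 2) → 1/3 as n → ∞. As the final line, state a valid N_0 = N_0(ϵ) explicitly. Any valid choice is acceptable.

Suppose ϵ > 0. For n ≥ 1, |(n + 12)/(3n + 2) − (1/3)| = |34|/(3(3n + 2)) = 34/(3(3n + 2)).
Since 3n + 2 ≥ 3n for n ≥ 1, this is ≤ 34/(3·3n) = (34/9)/n.
So |(n + 12)/(3n + 2) − (1/3)| < ϵ whenever n > (34/9)/ϵ.
Take N_0 = (34/9)/ϵ. If n > N_0 then |(n + 12)/(3n + 2) − (1/3)| ≤ (34/9)/n < ϵ.

N_0 = (34/9)/ϵ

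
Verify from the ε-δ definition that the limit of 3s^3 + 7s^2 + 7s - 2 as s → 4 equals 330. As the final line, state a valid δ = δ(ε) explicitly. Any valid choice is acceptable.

δ = min(1, ε/253)

Let ε > 0. We want δ > 0 such that 0 < |s − 4| < δ implies |(3s^3 + 7s^2 + 7s - 2) − 330| < ε.
(3s^3 + 7s^2 + 7s - 2) − 330 = 3s^3 + 7s^2 + 7s - 332 = (s − 4)(3s^2 + 19s + 83).
So |(3s^3 + 7s^2 + 7s - 2) − 330| = |s − 4|·|3s^2 + 19s + 83|.
Require δ ≤ 1. Then |s − 4| < 1 gives |s| < 5, and by the triangle inequality |3s^2 + 19s + 83| ≤ 3·5^2 + 19·5 + 83 = 253.
Hence |(3s^3 + 7s^2 + 7s - 2) − 330| ≤ 253|s − 4| < ε provided |s − 4| < ε/253.
Choosing δ = min(1, ε/253) ensures both conditions, hence |(3s^3 + 7s^2 + 7s - 2) − 330| < ε.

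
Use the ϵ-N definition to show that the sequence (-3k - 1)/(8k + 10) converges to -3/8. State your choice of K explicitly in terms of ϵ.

K = (11/32)/ϵ

Let ϵ > 0 be given. For k ≥ 1, |(-3k - 1)/(8k + 10) + 3/8| = |22|/(8(8k + 10)) = 22/(8(8k + 10)).
Since 8k + 10 ≥ 8k for k ≥ 1, this is ≤ 22/(8·8k) = (11/32)/k.
So |(-3k - 1)/(8k + 10) + 3/8| < ϵ whenever k > (11/32)/ϵ.
Take K = (11/32)/ϵ. If k > K then |(-3k - 1)/(8k + 10) + 3/8| ≤ (11/32)/k < ϵ.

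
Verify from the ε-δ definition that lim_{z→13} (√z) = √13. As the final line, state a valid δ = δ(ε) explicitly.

Fix ε > 0. We want δ > 0 such that 0 < |z − 13| < δ implies |√z − √13| < ε.
Rationalise: √z − √13 = (z − 13)/(√z + √13), so |√z − √13| = |z − 13|/(√z + √13).
Restrict δ ≤ 13 so that |z − 13| < 13 forces z > 0, and then √z + √13 > √13.
Hence |√z − √13| < |z − 13|/√13, which is < ε once |z − 13| < √13·ε.
Take δ = min(13, √13·ε). If 0 < |z − 13| < δ then z > 0 and |√z − √13| < |z − 13|/√13 < ε.

δ = min(13, √13·ε)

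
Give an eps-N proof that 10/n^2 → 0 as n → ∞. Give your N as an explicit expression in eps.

N = (10/eps)^{1/2}

Fix eps > 0. For n ≥ 1, |10/n^2 − 0| = 10/n^2.
10/n^2 < eps ⇔ n^2 > 10/eps ⇔ n > (10/eps)^{1/2}.
Take N = (10/eps)^{1/2}. Then n > N implies 10/n^2 < eps.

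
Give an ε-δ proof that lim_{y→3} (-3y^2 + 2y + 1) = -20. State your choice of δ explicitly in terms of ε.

Let ε > 0 be given. We want δ > 0 such that 0 < |y − 3| < δ implies |(-3y^2 + 2y + 1) + 20| < ε.
(-3y^2 + 2y + 1) + 20 = -3y^2 + 2y + 21 = (y − 3)(-3y - 7).
So |(-3y^2 + 2y + 1) + 20| = |y − 3|·|-3y - 7|.
Require δ ≤ 2. Then |y − 3| < 2 gives |y| < 5, and by the triangle inequality |-3y - 7| ≤ 3·5 + 7 = 22.
Hence |(-3y^2 + 2y + 1) + 20| ≤ 22|y − 3| < ε provided |y − 3| < ε/22.
Choosing δ = min(2, ε/22) ensures both conditions, hence |(-3y^2 + 2y + 1) + 20| < ε.

δ = min(2, ε/22)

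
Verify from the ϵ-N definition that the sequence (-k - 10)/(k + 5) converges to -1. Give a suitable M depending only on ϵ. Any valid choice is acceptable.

M = 5/ϵ

Fix ϵ > 0. For k ≥ 1, |(-k - 10)/(k + 5) + 1| = |-5|/((k + 5)) = 5/((k + 5)).
Since k + 5 ≥ k for k ≥ 1, this is ≤ 5/(k) = 5/k.
So |(-k - 10)/(k + 5) + 1| < ϵ whenever k > 5/ϵ.
Take M = 5/ϵ. If k > M then |(-k - 10)/(k + 5) + 1| ≤ 5/k < ϵ.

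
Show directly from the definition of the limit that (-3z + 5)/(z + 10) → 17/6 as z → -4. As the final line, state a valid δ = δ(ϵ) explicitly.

Let ϵ > 0. We want δ > 0 with 0 < |z + 4| < δ ⇒ |(-3z + 5)/(z + 10) − (17/6)| < ϵ.
Combining over a common denominator, (-3z + 5)/(z + 10) − (17/6) = [(-3z + 5)·6 − 17·(z + 10)] / [6·(z + 10)] = -35(z + 4) / (6(z + 10)).
So |(-3z + 5)/(z + 10) − (17/6)| = 35|z + 4| / (6·|z + 10|).
Restrict δ ≤ 3. Then |z + 4| < 3 gives |z + 10| = |(z + 4) + 6| ≥ 6 − 3 = 3.
Hence |(-3z + 5)/(z + 10) − (17/6)| < 35|z + 4|/(6·3) = (35/18)|z + 4|, which is < ϵ once |z + 4| < (18/35)ϵ.
Take δ = min(3, (18/35)ϵ). Then 0 < |z + 4| < δ forces both bounds, so |(-3z + 5)/(z + 10) − (17/6)| < ϵ.

δ = min(3, (18/35)ϵ)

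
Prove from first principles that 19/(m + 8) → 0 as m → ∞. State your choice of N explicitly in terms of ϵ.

N = 19/ϵ

Suppose ϵ > 0. For m ≥ 1, |19/(m + 8) − 0| = 19/(m + 8) ≤ 19/m.
We need 19/m < ϵ, i.e. m > 19/ϵ.
Take N = 19/ϵ. If m > N then |19/(m + 8)| ≤ 19/m < ϵ.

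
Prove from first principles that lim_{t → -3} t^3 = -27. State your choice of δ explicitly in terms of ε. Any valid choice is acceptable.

Suppose ε > 0. We seek δ > 0 with 0 < |t + 3| < δ ⇒ |t^3 + 27| < ε.
Factor: t^3 + 27 = (t + 3)(t^2 - 3t + 9), so |t^3 + 27| = |t + 3|·|t^2 - 3t + 9|.
Impose δ ≤ 2 so that |t| < 5; then |t^2 - 3t + 9| ≤ 49.
Hence |t^3 + 27| ≤ 49|t + 3|, which is < ε once |t + 3| < ε/49.
Take δ = min(2, ε/49). If 0 < |t + 3| < δ then both bounds hold and |t^3 + 27| ≤ 49|t + 3| < 49·(ε/49) = ε.

δ = min(2, ε/49)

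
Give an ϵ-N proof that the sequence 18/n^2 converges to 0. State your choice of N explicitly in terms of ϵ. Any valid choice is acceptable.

N = (18/ϵ)^{1/2}

Fix ϵ > 0. For n ≥ 1, |18/n^2 − 0| = 18/n^2.
18/n^2 < ϵ ⇔ n^2 > 18/ϵ ⇔ n > (18/ϵ)^{1/2}.
Take N = (18/ϵ)^{1/2}. Then n > N implies 18/n^2 < ϵ.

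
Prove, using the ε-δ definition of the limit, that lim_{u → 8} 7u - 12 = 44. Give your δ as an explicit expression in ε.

Let ε > 0. We need δ > 0 so that 0 < |u − 8| < δ implies |(7u - 12) − 44| < ε.
|(7u - 12) − 44| = |7u - 56| = 7|u − 8|.
So 7|u − 8| < ε exactly when |u − 8| < ε/7.
Choosing δ = ε/7 gives |(7u - 12) − 44| = 7|u − 8| < ε whenever |u − 8| < δ.

δ = ε/7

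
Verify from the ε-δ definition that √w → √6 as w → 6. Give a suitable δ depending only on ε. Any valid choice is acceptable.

Suppose ε > 0. We want δ > 0 such that 0 < |w − 6| < δ implies |√w − √6| < ε.
Multiplying by the conjugate, |√w − √6| = |w − 6|/(√w + √6).
Restrict δ ≤ 6 so that |w − 6| < 6 forces w > 0, and then √w + √6 > √6.
Hence |√w − √6| < |w − 6|/√6, which is < ε once |w − 6| < √6·ε.
Take δ = min(6, √6·ε). If 0 < |w − 6| < δ then w > 0 and |√w − √6| < |w − 6|/√6 < ε.

δ = min(6, √6·ε)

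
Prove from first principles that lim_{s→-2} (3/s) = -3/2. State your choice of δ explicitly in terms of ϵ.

δ = min(1, (2/3)ϵ)

Let ϵ > 0. We seek δ > 0 such that 0 < |s + 2| < δ implies |3/s + 3/2| < ϵ.
|3/s + 3/2| = 3·|-2 − s|/(2·|s|) = 3|s + 2|/(2|s|).
Restrict δ ≤ 1. Then |s + 2| < 1 gives |s| > 1, so 2|s| > 2.
Then |3/s + 3/2| < 3|s + 2|/2, which is < ϵ when |s + 2| < (2/3)ϵ.
Take δ = min(1, (2/3)ϵ). Then 0 < |s + 2| < δ gives both |s + 2| < 1 and |s + 2| < (2/3)ϵ, so |3/s + 3/2| < ϵ.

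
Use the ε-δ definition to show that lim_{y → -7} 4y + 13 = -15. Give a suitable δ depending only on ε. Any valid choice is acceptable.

Suppose ε > 0. We need δ > 0 so that 0 < |y + 7| < δ implies |(4y + 13) + 15| < ε.
Since (4y + 13) + 15 = 4(y + 7), we have |(4y + 13) + 15| = 4|y + 7|.
Thus it suffices that |y + 7| < ε/4.
Take δ = ε/4. If 0 < |y + 7| < δ then |(4y + 13) + 15| = 4|y + 7| < 4·(ε/4) = ε.

δ = ε/4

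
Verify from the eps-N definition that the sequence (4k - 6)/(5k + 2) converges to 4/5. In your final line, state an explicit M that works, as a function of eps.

Let eps > 0 be given. For k ≥ 1, |(4k - 6)/(5k + 2) − (4/5)| = |-38|/(5(5k + 2)) = 38/(5(5k + 2)).
Since 5k + 2 ≥ 5k for k ≥ 1, this is ≤ 38/(5·5k) = (38/25)/k.
So |(4k - 6)/(5k + 2) − (4/5)| < eps whenever k > (38/25)/eps.
Take M = (38/25)/eps. If k > M then |(4k - 6)/(5k + 2) − (4/5)| ≤ (38/25)/k < eps.

M = (38/25)/eps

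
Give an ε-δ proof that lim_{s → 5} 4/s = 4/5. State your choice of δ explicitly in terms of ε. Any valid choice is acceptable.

Let ε > 0. We seek δ > 0 such that 0 < |s − 5| < δ implies |4/s − (4/5)| < ε.
|4/s − (4/5)| = 4·|5 − s|/(5·|s|) = 4|s − 5|/(5|s|).
Require δ ≤ 5/2 so that |s| > 5 − 5/2 = 5/2, hence 5|s| > 25/2.
Then |4/s − (4/5)| < 4|s − 5|/(25/2), which is < ε when |s − 5| < (25/8)ε.
Take δ = min(5/2, (25/8)ε). Then 0 < |s − 5| < δ gives both |s − 5| < 5/2 and |s − 5| < (25/8)ε, so |4/s − (4/5)| < ε.

δ = min(5/2, (25/8)ε)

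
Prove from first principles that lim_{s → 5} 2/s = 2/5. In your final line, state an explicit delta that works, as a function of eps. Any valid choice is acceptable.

delta = min(5/2, (25/4)eps)

Fix eps > 0. We seek delta > 0 such that 0 < |s − 5| < delta implies |2/s − (2/5)| < eps.
|2/s − (2/5)| = 2·|5 − s|/(5·|s|) = 2|s − 5|/(5|s|).
Restrict delta ≤ 5/2. Then |s − 5| < 5/2 gives |s| > 5/2, so 5|s| > 25/2.
Then |2/s − (2/5)| < 2|s − 5|/(25/2), which is < eps when |s − 5| < (25/4)eps.
Take delta = min(5/2, (25/4)eps). Then 0 < |s − 5| < delta gives both |s − 5| < 5/2 and |s − 5| < (25/4)eps, so |2/s − (2/5)| < eps.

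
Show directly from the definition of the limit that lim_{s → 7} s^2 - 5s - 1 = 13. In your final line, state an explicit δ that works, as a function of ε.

Suppose ε > 0. We want δ > 0 such that 0 < |s − 7| < δ implies |(s^2 - 5s - 1) − 13| < ε.
(s^2 - 5s - 1) − 13 = s^2 - 5s - 14 = (s − 7)(s + 2).
So |(s^2 - 5s - 1) − 13| = |s − 7|·|s + 2|.
Require δ ≤ 2. Then |s − 7| < 2 gives |s| < 9, and by the triangle inequality |s + 2| ≤ 9 + 2 = 11.
Hence |(s^2 - 5s - 1) − 13| ≤ 11|s − 7| < ε provided |s − 7| < ε/11.
Take δ = min(2, ε/11). Then 0 < |s − 7| < δ gives both |s − 7| < 2 and |s − 7| < ε/11, so |(s^2 - 5s - 1) − 13| < ε.

δ = min(2, ε/11)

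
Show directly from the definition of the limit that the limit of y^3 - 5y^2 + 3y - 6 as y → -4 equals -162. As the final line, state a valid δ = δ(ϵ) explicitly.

δ = min(2, ϵ/129)

Let ϵ > 0 be given. We want δ > 0 such that 0 < |y + 4| < δ implies |(y^3 - 5y^2 + 3y - 6) + 162| < ϵ.
(y^3 - 5y^2 + 3y - 6) + 162 = y^3 - 5y^2 + 3y + 156 = (y + 4)(y^2 - 9y + 39).
So |(y^3 - 5y^2 + 3y - 6) + 162| = |y + 4|·|y^2 - 9y + 39|.
Assume first that |y + 4| < 2, so |y| < 6. Then |y^2 - 9y + 39| ≤ 6^2 + 9·6 + 39 = 129.
Hence |(y^3 - 5y^2 + 3y - 6) + 162| ≤ 129|y + 4| < ϵ provided |y + 4| < ϵ/129.
Take δ = min(2, ϵ/129). Then 0 < |y + 4| < δ gives both |y + 4| < 2 and |y + 4| < ϵ/129, so |(y^3 - 5y^2 + 3y - 6) + 162| < ϵ.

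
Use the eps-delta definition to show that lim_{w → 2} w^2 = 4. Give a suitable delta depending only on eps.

delta = min(1, eps/5)

Fix eps > 0. We seek delta > 0 with 0 < |w − 2| < delta ⇒ |w^2 − 4| < eps.
Factor: w^2 − 4 = (w − 2)(w + 2), so |w^2 − 4| = |w − 2|·|w + 2|.
Restrict delta ≤ 1. Then |w − 2| < 1 gives |w| < 3, so by the triangle inequality |w + 2| ≤ 3 + 2 = 5.
Hence |w^2 − 4| ≤ 5|w − 2|, which is < eps once |w − 2| < eps/5.
Take delta = min(1, eps/5). If 0 < |w − 2| < delta then both bounds hold and |w^2 − 4| ≤ 5|w − 2| < 5·(eps/5) = eps.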